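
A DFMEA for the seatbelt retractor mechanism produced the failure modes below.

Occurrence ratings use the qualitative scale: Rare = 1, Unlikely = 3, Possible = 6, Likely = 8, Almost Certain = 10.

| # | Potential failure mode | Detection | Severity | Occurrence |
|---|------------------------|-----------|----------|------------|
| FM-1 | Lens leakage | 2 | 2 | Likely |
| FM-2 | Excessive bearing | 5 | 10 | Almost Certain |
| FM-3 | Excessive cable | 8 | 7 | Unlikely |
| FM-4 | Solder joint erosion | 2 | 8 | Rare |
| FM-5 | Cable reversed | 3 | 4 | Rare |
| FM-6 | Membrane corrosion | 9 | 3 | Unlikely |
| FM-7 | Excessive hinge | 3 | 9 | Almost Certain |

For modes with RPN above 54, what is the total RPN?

1019

RPN = Severity × Occurrence × Detection:
  FM-1: 2 × 8 × 2 = 32
  FM-2: 10 × 10 × 5 = 500
  FM-3: 7 × 3 × 8 = 168
  FM-4: 8 × 1 × 2 = 16
  FM-5: 4 × 1 × 3 = 12
  FM-6: 3 × 3 × 9 = 81
  FM-7: 9 × 10 × 3 = 270
RPN > 54: FM-2 (500), FM-3 (168), FM-6 (81), FM-7 (270).
Sum: 500 + 168 + 81 + 270 = 1019.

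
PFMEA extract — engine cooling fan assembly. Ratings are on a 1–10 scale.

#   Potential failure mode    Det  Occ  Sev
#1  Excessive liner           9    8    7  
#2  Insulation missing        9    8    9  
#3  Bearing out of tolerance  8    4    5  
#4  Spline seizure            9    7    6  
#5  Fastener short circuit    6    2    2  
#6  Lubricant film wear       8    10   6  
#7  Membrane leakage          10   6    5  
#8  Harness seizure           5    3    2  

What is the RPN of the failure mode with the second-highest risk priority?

RPN = Severity × Occurrence × Detection:
  #1: 7 × 8 × 9 = 504
  #2: 9 × 8 × 9 = 648
  #3: 5 × 4 × 8 = 160
  #4: 6 × 7 × 9 = 378
  #5: 2 × 2 × 6 = 24
  #6: 6 × 10 × 8 = 480
  #7: 5 × 6 × 10 = 300
  #8: 2 × 3 × 5 = 30
Sorted descending: 648, 504, 480, 378, 300, 160, 30, 24.
The second-highest RPN is 504 (#1).

504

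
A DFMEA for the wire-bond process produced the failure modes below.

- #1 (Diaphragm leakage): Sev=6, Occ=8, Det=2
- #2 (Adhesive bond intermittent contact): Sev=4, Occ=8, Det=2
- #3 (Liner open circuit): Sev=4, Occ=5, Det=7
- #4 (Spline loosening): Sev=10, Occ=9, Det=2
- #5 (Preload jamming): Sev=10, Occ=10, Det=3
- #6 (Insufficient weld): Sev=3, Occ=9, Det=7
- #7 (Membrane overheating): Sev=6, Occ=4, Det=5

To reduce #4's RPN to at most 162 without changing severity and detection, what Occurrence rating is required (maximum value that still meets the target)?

8

#4: S=10, O=9, D=2 → current RPN = 180.
Fixed product = 20. Need 20 × O ≤ 162, so O ≤ 162/20 = 8.10.
Maximum integer Occurrence rating = 8 (gives RPN 160; O=9 would give 180 > 162).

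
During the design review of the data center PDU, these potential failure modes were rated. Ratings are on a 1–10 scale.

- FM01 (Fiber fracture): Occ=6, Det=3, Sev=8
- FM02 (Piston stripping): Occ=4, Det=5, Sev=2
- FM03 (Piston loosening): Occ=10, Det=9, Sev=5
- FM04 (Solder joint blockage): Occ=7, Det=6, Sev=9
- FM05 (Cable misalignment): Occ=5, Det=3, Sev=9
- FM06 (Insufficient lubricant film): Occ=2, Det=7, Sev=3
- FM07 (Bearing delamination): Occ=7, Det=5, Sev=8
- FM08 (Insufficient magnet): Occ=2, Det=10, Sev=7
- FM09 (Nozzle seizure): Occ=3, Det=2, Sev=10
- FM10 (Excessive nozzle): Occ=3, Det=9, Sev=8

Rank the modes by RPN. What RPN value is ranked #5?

144

RPN = Severity × Occurrence × Detection:
  FM01: 8 × 6 × 3 = 144
  FM02: 2 × 4 × 5 = 40
  FM03: 5 × 10 × 9 = 450
  FM04: 9 × 7 × 6 = 378
  FM05: 9 × 5 × 3 = 135
  FM06: 3 × 2 × 7 = 42
  FM07: 8 × 7 × 5 = 280
  FM08: 7 × 2 × 10 = 140
  FM09: 10 × 3 × 2 = 60
  FM10: 8 × 3 × 9 = 216
Sorted descending: 450, 378, 280, 216, 144, 140, 135, 60, 42, 40.
The fifth-highest RPN is 144 (FM01).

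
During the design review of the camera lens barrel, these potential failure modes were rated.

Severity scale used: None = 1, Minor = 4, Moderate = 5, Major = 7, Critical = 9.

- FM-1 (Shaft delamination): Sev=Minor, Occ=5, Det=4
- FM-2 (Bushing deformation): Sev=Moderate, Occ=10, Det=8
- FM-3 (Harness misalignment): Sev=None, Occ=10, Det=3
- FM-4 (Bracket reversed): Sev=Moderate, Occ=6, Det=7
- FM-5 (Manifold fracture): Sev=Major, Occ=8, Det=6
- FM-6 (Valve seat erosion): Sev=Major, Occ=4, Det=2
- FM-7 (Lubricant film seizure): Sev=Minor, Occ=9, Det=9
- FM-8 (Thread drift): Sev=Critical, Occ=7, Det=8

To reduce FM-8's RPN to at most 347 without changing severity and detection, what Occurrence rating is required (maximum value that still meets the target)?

4

FM-8: S=9, O=7, D=8 → current RPN = 504.
Fixed product = 72. Need 72 × O ≤ 347, so O ≤ 347/72 = 4.82.
Maximum integer Occurrence rating = 4 (gives RPN 288; O=5 would give 360 > 347).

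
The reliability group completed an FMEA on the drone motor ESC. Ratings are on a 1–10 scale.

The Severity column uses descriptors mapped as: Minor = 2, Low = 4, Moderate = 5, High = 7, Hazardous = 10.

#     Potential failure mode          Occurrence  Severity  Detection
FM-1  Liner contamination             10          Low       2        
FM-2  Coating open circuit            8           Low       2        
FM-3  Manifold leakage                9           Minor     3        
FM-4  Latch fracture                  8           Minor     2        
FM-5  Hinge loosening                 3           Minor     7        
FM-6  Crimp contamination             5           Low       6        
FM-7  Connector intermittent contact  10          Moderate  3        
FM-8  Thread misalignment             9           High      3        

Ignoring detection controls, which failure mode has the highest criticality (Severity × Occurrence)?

Criticality = Severity × Occurrence:
  FM-1: 4 × 10 = 40
  FM-2: 4 × 8 = 32
  FM-3: 2 × 9 = 18
  FM-4: 2 × 8 = 16
  FM-5: 2 × 3 = 6
  FM-6: 4 × 5 = 20
  FM-7: 5 × 10 = 50
  FM-8: 7 × 9 = 63
Highest criticality is 63 → FM-8.

FM-8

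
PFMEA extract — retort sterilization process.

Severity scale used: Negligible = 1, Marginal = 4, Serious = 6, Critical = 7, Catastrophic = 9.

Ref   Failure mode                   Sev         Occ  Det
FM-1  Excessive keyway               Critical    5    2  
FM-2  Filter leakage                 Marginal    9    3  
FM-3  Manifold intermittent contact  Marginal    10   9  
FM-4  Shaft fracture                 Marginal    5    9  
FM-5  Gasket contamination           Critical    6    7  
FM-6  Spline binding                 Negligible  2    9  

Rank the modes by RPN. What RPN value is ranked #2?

294

RPN = Severity × Occurrence × Detection:
  FM-1: 7 × 5 × 2 = 70
  FM-2: 4 × 9 × 3 = 108
  FM-3: 4 × 10 × 9 = 360
  FM-4: 4 × 5 × 9 = 180
  FM-5: 7 × 6 × 7 = 294
  FM-6: 1 × 2 × 9 = 18
Sorted descending: 360, 294, 180, 108, 70, 18.
The second-highest RPN is 294 (FM-5).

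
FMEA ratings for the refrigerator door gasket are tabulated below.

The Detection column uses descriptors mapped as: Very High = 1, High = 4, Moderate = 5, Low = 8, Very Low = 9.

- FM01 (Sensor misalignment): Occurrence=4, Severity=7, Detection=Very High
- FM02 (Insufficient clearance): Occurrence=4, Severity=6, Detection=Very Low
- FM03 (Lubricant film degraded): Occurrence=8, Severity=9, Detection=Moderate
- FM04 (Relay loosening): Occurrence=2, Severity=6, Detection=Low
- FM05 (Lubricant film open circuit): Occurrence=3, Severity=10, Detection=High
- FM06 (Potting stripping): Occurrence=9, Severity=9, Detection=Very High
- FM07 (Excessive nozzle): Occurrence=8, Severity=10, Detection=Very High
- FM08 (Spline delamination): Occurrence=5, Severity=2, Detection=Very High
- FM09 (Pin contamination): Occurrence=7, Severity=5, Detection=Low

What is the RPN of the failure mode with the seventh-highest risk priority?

RPN = Severity × Occurrence × Detection:
  FM01: 7 × 4 × 1 = 28
  FM02: 6 × 4 × 9 = 216
  FM03: 9 × 8 × 5 = 360
  FM04: 6 × 2 × 8 = 96
  FM05: 10 × 3 × 4 = 120
  FM06: 9 × 9 × 1 = 81
  FM07: 10 × 8 × 1 = 80
  FM08: 2 × 5 × 1 = 10
  FM09: 5 × 7 × 8 = 280
Sorted descending: 360, 280, 216, 120, 96, 81, 80, 28, 10.
The seventh-highest RPN is 80 (FM07).

80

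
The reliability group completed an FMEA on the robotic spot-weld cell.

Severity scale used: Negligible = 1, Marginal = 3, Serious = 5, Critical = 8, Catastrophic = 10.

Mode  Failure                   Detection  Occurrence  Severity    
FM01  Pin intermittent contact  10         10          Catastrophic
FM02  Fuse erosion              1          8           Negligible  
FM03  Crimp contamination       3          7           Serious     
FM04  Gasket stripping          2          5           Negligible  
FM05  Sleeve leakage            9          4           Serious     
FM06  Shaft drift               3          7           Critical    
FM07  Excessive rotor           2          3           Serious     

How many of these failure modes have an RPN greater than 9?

RPN = Severity × Occurrence × Detection:
  FM01: 10 × 10 × 10 = 1000
  FM02: 1 × 8 × 1 = 8
  FM03: 5 × 7 × 3 = 105
  FM04: 1 × 5 × 2 = 10
  FM05: 5 × 4 × 9 = 180
  FM06: 8 × 7 × 3 = 168
  FM07: 5 × 3 × 2 = 30
Modes with RPN > 9: FM01 (1000), FM03 (105), FM04 (10), FM05 (180), FM06 (168), FM07 (30) → 6.

6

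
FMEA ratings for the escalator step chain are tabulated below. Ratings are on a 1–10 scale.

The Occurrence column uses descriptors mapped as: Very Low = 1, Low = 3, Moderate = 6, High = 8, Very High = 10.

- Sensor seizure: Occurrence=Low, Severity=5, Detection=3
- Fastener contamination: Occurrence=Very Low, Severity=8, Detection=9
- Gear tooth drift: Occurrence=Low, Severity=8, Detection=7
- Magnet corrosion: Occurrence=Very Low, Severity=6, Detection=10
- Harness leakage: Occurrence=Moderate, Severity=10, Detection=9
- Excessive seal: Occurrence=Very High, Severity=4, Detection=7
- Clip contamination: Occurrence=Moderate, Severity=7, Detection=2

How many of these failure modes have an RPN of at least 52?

6

RPN = Severity × Occurrence × Detection:
  Sensor seizure: 5 × 3 × 3 = 45
  Fastener contamination: 8 × 1 × 9 = 72
  Gear tooth drift: 8 × 3 × 7 = 168
  Magnet corrosion: 6 × 1 × 10 = 60
  Harness leakage: 10 × 6 × 9 = 540
  Excessive seal: 4 × 10 × 7 = 280
  Clip contamination: 7 × 6 × 2 = 84
Modes with RPN ≥ 52: Fastener contamination (72), Gear tooth drift (168), Magnet corrosion (60), Harness leakage (540), Excessive seal (280), Clip contamination (84) → 6.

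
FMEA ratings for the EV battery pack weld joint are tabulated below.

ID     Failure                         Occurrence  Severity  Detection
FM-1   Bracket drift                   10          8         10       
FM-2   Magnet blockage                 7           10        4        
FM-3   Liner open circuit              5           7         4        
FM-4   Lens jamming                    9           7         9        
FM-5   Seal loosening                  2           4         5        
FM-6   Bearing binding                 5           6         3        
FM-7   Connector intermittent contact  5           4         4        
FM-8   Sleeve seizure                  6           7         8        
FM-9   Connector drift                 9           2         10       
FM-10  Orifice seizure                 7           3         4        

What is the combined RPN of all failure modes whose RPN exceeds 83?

RPN = Severity × Occurrence × Detection:
  FM-1: 8 × 10 × 10 = 800
  FM-2: 10 × 7 × 4 = 280
  FM-3: 7 × 5 × 4 = 140
  FM-4: 7 × 9 × 9 = 567
  FM-5: 4 × 2 × 5 = 40
  FM-6: 6 × 5 × 3 = 90
  FM-7: 4 × 5 × 4 = 80
  FM-8: 7 × 6 × 8 = 336
  FM-9: 2 × 9 × 10 = 180
  FM-10: 3 × 7 × 4 = 84
RPN > 83: FM-1 (800), FM-2 (280), FM-3 (140), FM-4 (567), FM-6 (90), FM-8 (336), FM-9 (180), FM-10 (84).
Sum: 800 + 280 + 140 + 567 + 90 + 336 + 180 + 84 = 2477.

2477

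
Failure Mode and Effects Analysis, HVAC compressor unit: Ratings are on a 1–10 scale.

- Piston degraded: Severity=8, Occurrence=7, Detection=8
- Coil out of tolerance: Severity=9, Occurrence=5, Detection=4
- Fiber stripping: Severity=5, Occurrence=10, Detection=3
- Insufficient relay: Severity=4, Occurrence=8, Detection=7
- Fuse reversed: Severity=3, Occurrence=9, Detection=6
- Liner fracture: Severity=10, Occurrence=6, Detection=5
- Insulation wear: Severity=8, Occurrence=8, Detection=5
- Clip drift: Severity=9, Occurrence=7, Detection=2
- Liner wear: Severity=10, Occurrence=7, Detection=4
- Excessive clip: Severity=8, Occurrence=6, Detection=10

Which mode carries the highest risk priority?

RPN = Severity × Occurrence × Detection:
  Piston degraded: 8 × 7 × 8 = 448
  Coil out of tolerance: 9 × 5 × 4 = 180
  Fiber stripping: 5 × 10 × 3 = 150
  Insufficient relay: 4 × 8 × 7 = 224
  Fuse reversed: 3 × 9 × 6 = 162
  Liner fracture: 10 × 6 × 5 = 300
  Insulation wear: 8 × 8 × 5 = 320
  Clip drift: 9 × 7 × 2 = 126
  Liner wear: 10 × 7 × 4 = 280
  Excessive clip: 8 × 6 × 10 = 480
Highest RPN is 480 → Excessive clip.

Excessive clip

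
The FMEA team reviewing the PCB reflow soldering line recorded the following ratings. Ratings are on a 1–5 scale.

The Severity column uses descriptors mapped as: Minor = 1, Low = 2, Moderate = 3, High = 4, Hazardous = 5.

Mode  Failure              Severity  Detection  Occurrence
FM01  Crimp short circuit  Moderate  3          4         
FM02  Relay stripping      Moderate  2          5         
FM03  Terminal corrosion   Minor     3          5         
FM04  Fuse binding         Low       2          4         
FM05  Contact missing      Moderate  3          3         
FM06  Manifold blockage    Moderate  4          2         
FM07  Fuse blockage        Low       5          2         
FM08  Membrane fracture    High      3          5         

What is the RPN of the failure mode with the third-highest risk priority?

30

RPN = Severity × Occurrence × Detection:
  FM01: 3 × 4 × 3 = 36
  FM02: 3 × 5 × 2 = 30
  FM03: 1 × 5 × 3 = 15
  FM04: 2 × 4 × 2 = 16
  FM05: 3 × 3 × 3 = 27
  FM06: 3 × 2 × 4 = 24
  FM07: 2 × 2 × 5 = 20
  FM08: 4 × 5 × 3 = 60
Sorted descending: 60, 36, 30, 27, 24, 20, 16, 15.
The third-highest RPN is 30 (FM02).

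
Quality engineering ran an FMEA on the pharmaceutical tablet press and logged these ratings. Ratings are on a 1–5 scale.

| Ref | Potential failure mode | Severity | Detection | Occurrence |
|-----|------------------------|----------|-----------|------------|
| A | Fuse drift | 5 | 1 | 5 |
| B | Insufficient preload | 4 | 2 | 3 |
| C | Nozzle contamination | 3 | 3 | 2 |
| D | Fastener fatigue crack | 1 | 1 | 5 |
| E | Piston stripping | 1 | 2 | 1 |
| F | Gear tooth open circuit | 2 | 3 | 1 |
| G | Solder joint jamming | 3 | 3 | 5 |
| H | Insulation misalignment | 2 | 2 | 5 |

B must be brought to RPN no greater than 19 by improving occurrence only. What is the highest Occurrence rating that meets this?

B: S=4, O=3, D=2 → current RPN = 24.
Fixed product = 8. Need 8 × O ≤ 19, so O ≤ 19/8 = 2.38.
Maximum integer Occurrence rating = 2 (gives RPN 16; O=3 would give 24 > 19).

2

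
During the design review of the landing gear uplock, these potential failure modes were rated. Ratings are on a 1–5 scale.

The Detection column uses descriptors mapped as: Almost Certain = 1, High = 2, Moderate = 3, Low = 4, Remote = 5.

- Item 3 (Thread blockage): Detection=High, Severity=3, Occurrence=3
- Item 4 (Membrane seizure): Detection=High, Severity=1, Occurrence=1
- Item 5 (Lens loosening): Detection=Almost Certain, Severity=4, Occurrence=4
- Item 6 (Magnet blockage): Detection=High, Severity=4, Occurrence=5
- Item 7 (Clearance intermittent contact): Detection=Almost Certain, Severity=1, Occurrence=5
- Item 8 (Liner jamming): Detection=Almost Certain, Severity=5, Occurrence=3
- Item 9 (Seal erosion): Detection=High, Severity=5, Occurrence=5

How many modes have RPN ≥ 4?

RPN = Severity × Occurrence × Detection:
  Item 3: 3 × 3 × 2 = 18
  Item 4: 1 × 1 × 2 = 2
  Item 5: 4 × 4 × 1 = 16
  Item 6: 4 × 5 × 2 = 40
  Item 7: 1 × 5 × 1 = 5
  Item 8: 5 × 3 × 1 = 15
  Item 9: 5 × 5 × 2 = 50
Modes with RPN ≥ 4: Item 3 (18), Item 5 (16), Item 6 (40), Item 7 (5), Item 8 (15), Item 9 (50) → 6.

6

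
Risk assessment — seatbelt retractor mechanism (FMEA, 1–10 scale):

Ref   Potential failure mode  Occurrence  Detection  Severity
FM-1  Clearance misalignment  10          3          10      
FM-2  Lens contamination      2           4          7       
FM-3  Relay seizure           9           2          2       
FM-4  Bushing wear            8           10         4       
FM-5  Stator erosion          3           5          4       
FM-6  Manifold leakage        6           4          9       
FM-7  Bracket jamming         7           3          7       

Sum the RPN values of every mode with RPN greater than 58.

1043

RPN = Severity × Occurrence × Detection:
  FM-1: 10 × 10 × 3 = 300
  FM-2: 7 × 2 × 4 = 56
  FM-3: 2 × 9 × 2 = 36
  FM-4: 4 × 8 × 10 = 320
  FM-5: 4 × 3 × 5 = 60
  FM-6: 9 × 6 × 4 = 216
  FM-7: 7 × 7 × 3 = 147
RPN > 58: FM-1 (300), FM-4 (320), FM-5 (60), FM-6 (216), FM-7 (147).
Sum: 300 + 320 + 60 + 216 + 147 = 1043.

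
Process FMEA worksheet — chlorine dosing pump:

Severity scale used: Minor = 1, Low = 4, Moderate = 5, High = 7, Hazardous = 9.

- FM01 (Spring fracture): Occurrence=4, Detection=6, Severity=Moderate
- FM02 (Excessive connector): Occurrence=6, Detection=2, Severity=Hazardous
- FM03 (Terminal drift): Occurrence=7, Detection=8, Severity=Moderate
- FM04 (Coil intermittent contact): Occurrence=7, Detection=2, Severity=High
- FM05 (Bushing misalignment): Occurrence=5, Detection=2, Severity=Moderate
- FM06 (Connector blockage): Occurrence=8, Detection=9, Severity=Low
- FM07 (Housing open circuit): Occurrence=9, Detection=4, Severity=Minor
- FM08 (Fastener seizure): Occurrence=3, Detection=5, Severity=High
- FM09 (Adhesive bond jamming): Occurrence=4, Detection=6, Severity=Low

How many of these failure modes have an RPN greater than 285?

1

RPN = Severity × Occurrence × Detection:
  FM01: 5 × 4 × 6 = 120
  FM02: 9 × 6 × 2 = 108
  FM03: 5 × 7 × 8 = 280
  FM04: 7 × 7 × 2 = 98
  FM05: 5 × 5 × 2 = 50
  FM06: 4 × 8 × 9 = 288
  FM07: 1 × 9 × 4 = 36
  FM08: 7 × 3 × 5 = 105
  FM09: 4 × 4 × 6 = 96
Modes with RPN > 285: FM06 (288) → 1.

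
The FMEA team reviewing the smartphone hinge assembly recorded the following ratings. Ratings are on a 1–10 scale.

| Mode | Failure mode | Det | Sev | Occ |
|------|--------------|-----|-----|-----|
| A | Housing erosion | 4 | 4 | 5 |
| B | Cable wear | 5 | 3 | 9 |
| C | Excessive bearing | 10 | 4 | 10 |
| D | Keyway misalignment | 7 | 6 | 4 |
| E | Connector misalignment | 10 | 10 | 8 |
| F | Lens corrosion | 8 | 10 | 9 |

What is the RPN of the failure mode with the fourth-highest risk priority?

RPN = Severity × Occurrence × Detection:
  A: 4 × 5 × 4 = 80
  B: 3 × 9 × 5 = 135
  C: 4 × 10 × 10 = 400
  D: 6 × 4 × 7 = 168
  E: 10 × 8 × 10 = 800
  F: 10 × 9 × 8 = 720
Sorted descending: 800, 720, 400, 168, 135, 80.
The fourth-highest RPN is 168 (D).

168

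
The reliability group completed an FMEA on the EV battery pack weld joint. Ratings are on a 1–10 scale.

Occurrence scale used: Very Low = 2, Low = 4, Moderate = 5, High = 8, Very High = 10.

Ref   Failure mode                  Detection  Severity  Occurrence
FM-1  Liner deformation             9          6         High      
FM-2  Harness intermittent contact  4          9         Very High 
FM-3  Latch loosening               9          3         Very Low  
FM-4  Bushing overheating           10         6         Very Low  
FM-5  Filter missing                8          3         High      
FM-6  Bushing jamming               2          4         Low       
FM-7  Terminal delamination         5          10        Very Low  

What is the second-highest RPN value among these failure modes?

360

RPN = Severity × Occurrence × Detection:
  FM-1: 6 × 8 × 9 = 432
  FM-2: 9 × 10 × 4 = 360
  FM-3: 3 × 2 × 9 = 54
  FM-4: 6 × 2 × 10 = 120
  FM-5: 3 × 8 × 8 = 192
  FM-6: 4 × 4 × 2 = 32
  FM-7: 10 × 2 × 5 = 100
Sorted descending: 432, 360, 192, 120, 100, 54, 32.
The second-highest RPN is 360 (FM-2).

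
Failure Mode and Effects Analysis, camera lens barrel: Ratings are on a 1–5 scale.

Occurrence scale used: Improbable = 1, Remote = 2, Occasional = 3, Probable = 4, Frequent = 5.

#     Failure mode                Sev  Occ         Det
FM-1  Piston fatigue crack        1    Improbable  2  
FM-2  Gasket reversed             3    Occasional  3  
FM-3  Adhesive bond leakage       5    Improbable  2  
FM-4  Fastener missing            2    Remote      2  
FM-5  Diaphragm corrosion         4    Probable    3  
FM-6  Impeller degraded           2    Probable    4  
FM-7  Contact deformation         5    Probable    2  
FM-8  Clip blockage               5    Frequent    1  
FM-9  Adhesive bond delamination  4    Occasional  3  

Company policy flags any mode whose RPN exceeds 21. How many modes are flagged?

RPN = Severity × Occurrence × Detection:
  FM-1: 1 × 1 × 2 = 2
  FM-2: 3 × 3 × 3 = 27
  FM-3: 5 × 1 × 2 = 10
  FM-4: 2 × 2 × 2 = 8
  FM-5: 4 × 4 × 3 = 48
  FM-6: 2 × 4 × 4 = 32
  FM-7: 5 × 4 × 2 = 40
  FM-8: 5 × 5 × 1 = 25
  FM-9: 4 × 3 × 3 = 36
Modes with RPN > 21: FM-2 (27), FM-5 (48), FM-6 (32), FM-7 (40), FM-8 (25), FM-9 (36) → 6.

6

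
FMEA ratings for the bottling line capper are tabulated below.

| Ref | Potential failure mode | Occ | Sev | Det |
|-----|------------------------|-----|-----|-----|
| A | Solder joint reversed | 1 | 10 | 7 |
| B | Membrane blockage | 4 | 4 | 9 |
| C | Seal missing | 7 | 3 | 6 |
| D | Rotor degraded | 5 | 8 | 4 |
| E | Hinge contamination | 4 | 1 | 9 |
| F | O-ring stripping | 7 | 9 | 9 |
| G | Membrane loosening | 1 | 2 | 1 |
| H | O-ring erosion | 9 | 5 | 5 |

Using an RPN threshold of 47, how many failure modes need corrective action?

RPN = Severity × Occurrence × Detection:
  A: 10 × 1 × 7 = 70
  B: 4 × 4 × 9 = 144
  C: 3 × 7 × 6 = 126
  D: 8 × 5 × 4 = 160
  E: 1 × 4 × 9 = 36
  F: 9 × 7 × 9 = 567
  G: 2 × 1 × 1 = 2
  H: 5 × 9 × 5 = 225
Modes with RPN ≥ 47: A (70), B (144), C (126), D (160), F (567), H (225) → 6.

6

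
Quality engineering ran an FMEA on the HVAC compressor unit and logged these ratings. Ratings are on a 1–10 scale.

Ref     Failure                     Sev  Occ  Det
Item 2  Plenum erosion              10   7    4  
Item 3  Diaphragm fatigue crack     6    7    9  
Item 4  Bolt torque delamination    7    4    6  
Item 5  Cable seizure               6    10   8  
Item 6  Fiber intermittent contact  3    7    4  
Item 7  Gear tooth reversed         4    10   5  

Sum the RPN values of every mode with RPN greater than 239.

RPN = Severity × Occurrence × Detection:
  Item 2: 10 × 7 × 4 = 280
  Item 3: 6 × 7 × 9 = 378
  Item 4: 7 × 4 × 6 = 168
  Item 5: 6 × 10 × 8 = 480
  Item 6: 3 × 7 × 4 = 84
  Item 7: 4 × 10 × 5 = 200
RPN > 239: Item 2 (280), Item 3 (378), Item 5 (480).
Sum: 280 + 378 + 480 = 1138.

1138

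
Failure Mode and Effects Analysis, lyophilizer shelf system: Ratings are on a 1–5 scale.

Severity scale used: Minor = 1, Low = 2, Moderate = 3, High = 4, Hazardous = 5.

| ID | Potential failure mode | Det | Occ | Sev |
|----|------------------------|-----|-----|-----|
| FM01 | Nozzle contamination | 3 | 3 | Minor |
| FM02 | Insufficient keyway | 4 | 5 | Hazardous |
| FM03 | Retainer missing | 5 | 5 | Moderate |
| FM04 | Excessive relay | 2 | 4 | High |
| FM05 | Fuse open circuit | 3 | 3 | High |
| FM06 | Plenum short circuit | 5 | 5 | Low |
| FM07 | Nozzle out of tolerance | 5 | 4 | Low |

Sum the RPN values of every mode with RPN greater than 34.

RPN = Severity × Occurrence × Detection:
  FM01: 1 × 3 × 3 = 9
  FM02: 5 × 5 × 4 = 100
  FM03: 3 × 5 × 5 = 75
  FM04: 4 × 4 × 2 = 32
  FM05: 4 × 3 × 3 = 36
  FM06: 2 × 5 × 5 = 50
  FM07: 2 × 4 × 5 = 40
RPN > 34: FM02 (100), FM03 (75), FM05 (36), FM06 (50), FM07 (40).
Sum: 100 + 75 + 36 + 50 + 40 = 301.

301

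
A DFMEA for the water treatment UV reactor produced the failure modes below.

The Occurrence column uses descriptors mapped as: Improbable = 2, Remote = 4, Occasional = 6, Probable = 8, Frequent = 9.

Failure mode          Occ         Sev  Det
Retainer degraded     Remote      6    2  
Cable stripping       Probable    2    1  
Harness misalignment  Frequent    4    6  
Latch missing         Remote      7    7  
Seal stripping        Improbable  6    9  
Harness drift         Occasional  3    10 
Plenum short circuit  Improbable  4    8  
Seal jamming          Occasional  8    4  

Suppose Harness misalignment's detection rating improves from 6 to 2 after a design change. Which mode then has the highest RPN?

RPN = Severity × Occurrence × Detection:
  Retainer degraded: 6 × 4 × 2 = 48
  Cable stripping: 2 × 8 × 1 = 16
  Harness misalignment: 4 × 9 × 6 = 216
  Latch missing: 7 × 4 × 7 = 196
  Seal stripping: 6 × 2 × 9 = 108
  Harness drift: 3 × 6 × 10 = 180
  Plenum short circuit: 4 × 2 × 8 = 64
  Seal jamming: 8 × 6 × 4 = 192
After action: Harness misalignment → 4 × 9 × 2 = 72.
Revised RPNs: Latch missing=196, Seal jamming=192, Harness drift=180, Seal stripping=108, Harness misalignment=72, Plenum short circuit=64, Retainer degraded=48, Cable stripping=16.
Highest is now Latch missing (196).

Latch missing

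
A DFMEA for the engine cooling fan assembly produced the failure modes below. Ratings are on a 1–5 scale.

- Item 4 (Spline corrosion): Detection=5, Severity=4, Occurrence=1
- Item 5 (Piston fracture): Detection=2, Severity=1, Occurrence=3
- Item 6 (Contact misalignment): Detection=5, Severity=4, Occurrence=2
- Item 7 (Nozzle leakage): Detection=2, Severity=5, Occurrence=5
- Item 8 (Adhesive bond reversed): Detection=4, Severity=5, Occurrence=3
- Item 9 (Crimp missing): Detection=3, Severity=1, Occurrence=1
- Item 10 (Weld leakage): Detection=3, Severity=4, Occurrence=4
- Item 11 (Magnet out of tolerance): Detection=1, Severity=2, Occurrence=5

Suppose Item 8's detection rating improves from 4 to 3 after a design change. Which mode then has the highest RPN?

RPN = Severity × Occurrence × Detection:
  Item 4: 4 × 1 × 5 = 20
  Item 5: 1 × 3 × 2 = 6
  Item 6: 4 × 2 × 5 = 40
  Item 7: 5 × 5 × 2 = 50
  Item 8: 5 × 3 × 4 = 60
  Item 9: 1 × 1 × 3 = 3
  Item 10: 4 × 4 × 3 = 48
  Item 11: 2 × 5 × 1 = 10
After action: Item 8 → 5 × 3 × 3 = 45.
Revised RPNs: Item 7=50, Item 10=48, Item 8=45, Item 6=40, Item 4=20, Item 11=10, Item 5=6, Item 9=3.
Highest is now Item 7 (50).

Item 7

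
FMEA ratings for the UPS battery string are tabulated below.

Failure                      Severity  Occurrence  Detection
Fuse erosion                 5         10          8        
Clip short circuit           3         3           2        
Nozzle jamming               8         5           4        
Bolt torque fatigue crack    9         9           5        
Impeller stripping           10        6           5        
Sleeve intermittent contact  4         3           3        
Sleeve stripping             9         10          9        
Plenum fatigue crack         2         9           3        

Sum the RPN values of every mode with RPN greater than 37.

2129

RPN = Severity × Occurrence × Detection:
  Fuse erosion: 5 × 10 × 8 = 400
  Clip short circuit: 3 × 3 × 2 = 18
  Nozzle jamming: 8 × 5 × 4 = 160
  Bolt torque fatigue crack: 9 × 9 × 5 = 405
  Impeller stripping: 10 × 6 × 5 = 300
  Sleeve intermittent contact: 4 × 3 × 3 = 36
  Sleeve stripping: 9 × 10 × 9 = 810
  Plenum fatigue crack: 2 × 9 × 3 = 54
RPN > 37: Fuse erosion (400), Nozzle jamming (160), Bolt torque fatigue crack (405), Impeller stripping (300), Sleeve stripping (810), Plenum fatigue crack (54).
Sum: 400 + 160 + 405 + 300 + 810 + 54 = 2129.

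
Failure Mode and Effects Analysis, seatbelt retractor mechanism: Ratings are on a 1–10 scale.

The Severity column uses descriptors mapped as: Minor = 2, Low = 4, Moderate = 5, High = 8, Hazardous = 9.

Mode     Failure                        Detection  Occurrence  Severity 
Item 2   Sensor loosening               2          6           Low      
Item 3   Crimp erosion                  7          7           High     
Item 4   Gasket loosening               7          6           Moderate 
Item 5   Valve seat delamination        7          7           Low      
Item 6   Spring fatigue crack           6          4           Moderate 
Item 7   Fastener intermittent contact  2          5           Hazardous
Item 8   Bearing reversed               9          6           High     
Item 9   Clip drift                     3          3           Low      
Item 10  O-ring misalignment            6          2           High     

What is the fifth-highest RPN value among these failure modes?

120

RPN = Severity × Occurrence × Detection:
  Item 2: 4 × 6 × 2 = 48
  Item 3: 8 × 7 × 7 = 392
  Item 4: 5 × 6 × 7 = 210
  Item 5: 4 × 7 × 7 = 196
  Item 6: 5 × 4 × 6 = 120
  Item 7: 9 × 5 × 2 = 90
  Item 8: 8 × 6 × 9 = 432
  Item 9: 4 × 3 × 3 = 36
  Item 10: 8 × 2 × 6 = 96
Sorted descending: 432, 392, 210, 196, 120, 96, 90, 48, 36.
The fifth-highest RPN is 120 (Item 6).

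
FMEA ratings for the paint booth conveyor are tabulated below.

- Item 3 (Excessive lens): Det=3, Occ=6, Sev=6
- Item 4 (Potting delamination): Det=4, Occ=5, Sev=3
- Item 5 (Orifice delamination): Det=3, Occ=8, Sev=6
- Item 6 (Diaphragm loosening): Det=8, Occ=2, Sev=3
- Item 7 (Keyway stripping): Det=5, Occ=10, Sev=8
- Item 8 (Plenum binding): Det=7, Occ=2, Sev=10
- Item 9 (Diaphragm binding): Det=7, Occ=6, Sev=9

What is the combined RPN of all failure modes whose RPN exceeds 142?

922

RPN = Severity × Occurrence × Detection:
  Item 3: 6 × 6 × 3 = 108
  Item 4: 3 × 5 × 4 = 60
  Item 5: 6 × 8 × 3 = 144
  Item 6: 3 × 2 × 8 = 48
  Item 7: 8 × 10 × 5 = 400
  Item 8: 10 × 2 × 7 = 140
  Item 9: 9 × 6 × 7 = 378
RPN > 142: Item 5 (144), Item 7 (400), Item 9 (378).
Sum: 144 + 400 + 378 = 922.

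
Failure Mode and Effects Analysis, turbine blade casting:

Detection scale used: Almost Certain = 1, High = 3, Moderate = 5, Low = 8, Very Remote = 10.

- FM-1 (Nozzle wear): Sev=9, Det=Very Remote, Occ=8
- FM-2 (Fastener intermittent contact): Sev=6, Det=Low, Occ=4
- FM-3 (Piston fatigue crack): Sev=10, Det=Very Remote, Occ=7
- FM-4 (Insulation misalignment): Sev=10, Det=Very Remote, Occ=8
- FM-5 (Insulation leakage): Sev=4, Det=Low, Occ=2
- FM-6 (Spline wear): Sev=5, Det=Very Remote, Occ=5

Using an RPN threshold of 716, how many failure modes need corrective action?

2

RPN = Severity × Occurrence × Detection:
  FM-1: 9 × 8 × 10 = 720
  FM-2: 6 × 4 × 8 = 192
  FM-3: 10 × 7 × 10 = 700
  FM-4: 10 × 8 × 10 = 800
  FM-5: 4 × 2 × 8 = 64
  FM-6: 5 × 5 × 10 = 250
Modes with RPN ≥ 716: FM-1 (720), FM-4 (800) → 2.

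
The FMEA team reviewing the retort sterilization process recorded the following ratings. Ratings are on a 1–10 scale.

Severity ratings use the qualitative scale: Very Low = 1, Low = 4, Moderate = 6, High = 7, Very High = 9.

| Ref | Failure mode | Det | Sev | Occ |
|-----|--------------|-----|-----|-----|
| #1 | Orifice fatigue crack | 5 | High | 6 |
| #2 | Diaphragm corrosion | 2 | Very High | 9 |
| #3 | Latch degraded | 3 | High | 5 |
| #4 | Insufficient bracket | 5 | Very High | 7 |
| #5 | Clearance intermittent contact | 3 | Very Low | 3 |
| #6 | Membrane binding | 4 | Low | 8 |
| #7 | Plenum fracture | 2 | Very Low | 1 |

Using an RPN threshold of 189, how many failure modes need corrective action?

2

RPN = Severity × Occurrence × Detection:
  #1: 7 × 6 × 5 = 210
  #2: 9 × 9 × 2 = 162
  #3: 7 × 5 × 3 = 105
  #4: 9 × 7 × 5 = 315
  #5: 1 × 3 × 3 = 9
  #6: 4 × 8 × 4 = 128
  #7: 1 × 1 × 2 = 2
Modes with RPN ≥ 189: #1 (210), #4 (315) → 2.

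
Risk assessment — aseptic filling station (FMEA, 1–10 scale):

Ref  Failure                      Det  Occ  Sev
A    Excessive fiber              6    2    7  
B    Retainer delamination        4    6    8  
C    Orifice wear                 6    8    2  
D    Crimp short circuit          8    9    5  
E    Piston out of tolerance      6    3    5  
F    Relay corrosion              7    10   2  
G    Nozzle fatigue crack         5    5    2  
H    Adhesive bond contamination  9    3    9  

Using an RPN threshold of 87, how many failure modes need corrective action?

6

RPN = Severity × Occurrence × Detection:
  A: 7 × 2 × 6 = 84
  B: 8 × 6 × 4 = 192
  C: 2 × 8 × 6 = 96
  D: 5 × 9 × 8 = 360
  E: 5 × 3 × 6 = 90
  F: 2 × 10 × 7 = 140
  G: 2 × 5 × 5 = 50
  H: 9 × 3 × 9 = 243
Modes with RPN ≥ 87: B (192), C (96), D (360), E (90), F (140), H (243) → 6.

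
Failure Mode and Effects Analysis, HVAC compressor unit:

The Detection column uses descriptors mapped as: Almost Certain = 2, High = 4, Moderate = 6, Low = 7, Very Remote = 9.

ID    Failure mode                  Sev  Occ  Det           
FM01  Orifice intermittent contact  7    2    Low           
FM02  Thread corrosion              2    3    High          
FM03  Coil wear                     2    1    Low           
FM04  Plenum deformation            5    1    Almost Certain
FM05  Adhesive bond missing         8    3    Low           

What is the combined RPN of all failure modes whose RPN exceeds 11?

RPN = Severity × Occurrence × Detection:
  FM01: 7 × 2 × 7 = 98
  FM02: 2 × 3 × 4 = 24
  FM03: 2 × 1 × 7 = 14
  FM04: 5 × 1 × 2 = 10
  FM05: 8 × 3 × 7 = 168
RPN > 11: FM01 (98), FM02 (24), FM03 (14), FM05 (168).
Sum: 98 + 24 + 14 + 168 = 304.

304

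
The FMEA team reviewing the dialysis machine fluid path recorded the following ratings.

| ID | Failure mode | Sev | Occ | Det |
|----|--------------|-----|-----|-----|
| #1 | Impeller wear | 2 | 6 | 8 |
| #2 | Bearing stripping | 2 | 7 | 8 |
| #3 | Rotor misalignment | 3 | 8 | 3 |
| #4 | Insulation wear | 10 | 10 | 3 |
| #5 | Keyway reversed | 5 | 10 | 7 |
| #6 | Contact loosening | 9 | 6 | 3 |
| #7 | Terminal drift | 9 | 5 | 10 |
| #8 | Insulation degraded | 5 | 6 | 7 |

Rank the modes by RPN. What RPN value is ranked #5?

RPN = Severity × Occurrence × Detection:
  #1: 2 × 6 × 8 = 96
  #2: 2 × 7 × 8 = 112
  #3: 3 × 8 × 3 = 72
  #4: 10 × 10 × 3 = 300
  #5: 5 × 10 × 7 = 350
  #6: 9 × 6 × 3 = 162
  #7: 9 × 5 × 10 = 450
  #8: 5 × 6 × 7 = 210
Sorted descending: 450, 350, 300, 210, 162, 112, 96, 72.
The fifth-highest RPN is 162 (#6).

162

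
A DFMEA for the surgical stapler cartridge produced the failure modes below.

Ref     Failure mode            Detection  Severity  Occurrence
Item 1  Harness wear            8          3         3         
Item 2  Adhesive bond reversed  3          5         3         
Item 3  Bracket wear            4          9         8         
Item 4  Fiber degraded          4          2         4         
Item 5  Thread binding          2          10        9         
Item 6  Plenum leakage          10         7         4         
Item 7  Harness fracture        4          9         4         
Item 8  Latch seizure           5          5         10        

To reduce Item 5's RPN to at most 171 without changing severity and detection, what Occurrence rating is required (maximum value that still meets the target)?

8

Item 5: S=10, O=9, D=2 → current RPN = 180.
Fixed product = 20. Need 20 × O ≤ 171, so O ≤ 171/20 = 8.55.
Maximum integer Occurrence rating = 8 (gives RPN 160; O=9 would give 180 > 171).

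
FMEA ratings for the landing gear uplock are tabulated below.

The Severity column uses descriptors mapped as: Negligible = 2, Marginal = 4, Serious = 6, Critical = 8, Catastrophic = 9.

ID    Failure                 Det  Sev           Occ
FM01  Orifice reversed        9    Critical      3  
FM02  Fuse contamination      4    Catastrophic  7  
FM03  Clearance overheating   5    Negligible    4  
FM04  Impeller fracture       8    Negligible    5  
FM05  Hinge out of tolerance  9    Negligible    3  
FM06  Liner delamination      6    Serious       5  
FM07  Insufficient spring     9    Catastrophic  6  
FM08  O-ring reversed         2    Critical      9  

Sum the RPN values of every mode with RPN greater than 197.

954

RPN = Severity × Occurrence × Detection:
  FM01: 8 × 3 × 9 = 216
  FM02: 9 × 7 × 4 = 252
  FM03: 2 × 4 × 5 = 40
  FM04: 2 × 5 × 8 = 80
  FM05: 2 × 3 × 9 = 54
  FM06: 6 × 5 × 6 = 180
  FM07: 9 × 6 × 9 = 486
  FM08: 8 × 9 × 2 = 144
RPN > 197: FM01 (216), FM02 (252), FM07 (486).
Sum: 216 + 252 + 486 = 954.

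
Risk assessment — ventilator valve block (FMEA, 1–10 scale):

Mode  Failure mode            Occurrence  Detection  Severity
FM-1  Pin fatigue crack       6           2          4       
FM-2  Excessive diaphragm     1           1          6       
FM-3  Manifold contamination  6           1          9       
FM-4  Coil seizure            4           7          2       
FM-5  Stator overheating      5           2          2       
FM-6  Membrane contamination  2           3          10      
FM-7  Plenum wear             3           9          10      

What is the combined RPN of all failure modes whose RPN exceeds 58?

RPN = Severity × Occurrence × Detection:
  FM-1: 4 × 6 × 2 = 48
  FM-2: 6 × 1 × 1 = 6
  FM-3: 9 × 6 × 1 = 54
  FM-4: 2 × 4 × 7 = 56
  FM-5: 2 × 5 × 2 = 20
  FM-6: 10 × 2 × 3 = 60
  FM-7: 10 × 3 × 9 = 270
RPN > 58: FM-6 (60), FM-7 (270).
Sum: 60 + 270 = 330.

330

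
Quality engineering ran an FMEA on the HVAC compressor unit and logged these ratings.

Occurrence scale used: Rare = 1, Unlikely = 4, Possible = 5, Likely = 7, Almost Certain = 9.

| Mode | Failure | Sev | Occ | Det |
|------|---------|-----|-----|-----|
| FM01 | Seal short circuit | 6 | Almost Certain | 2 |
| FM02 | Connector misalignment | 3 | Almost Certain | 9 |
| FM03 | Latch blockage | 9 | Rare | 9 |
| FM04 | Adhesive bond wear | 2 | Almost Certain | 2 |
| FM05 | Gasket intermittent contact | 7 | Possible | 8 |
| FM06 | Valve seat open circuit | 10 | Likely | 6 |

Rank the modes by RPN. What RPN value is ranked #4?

108

RPN = Severity × Occurrence × Detection:
  FM01: 6 × 9 × 2 = 108
  FM02: 3 × 9 × 9 = 243
  FM03: 9 × 1 × 9 = 81
  FM04: 2 × 9 × 2 = 36
  FM05: 7 × 5 × 8 = 280
  FM06: 10 × 7 × 6 = 420
Sorted descending: 420, 280, 243, 108, 81, 36.
The fourth-highest RPN is 108 (FM01).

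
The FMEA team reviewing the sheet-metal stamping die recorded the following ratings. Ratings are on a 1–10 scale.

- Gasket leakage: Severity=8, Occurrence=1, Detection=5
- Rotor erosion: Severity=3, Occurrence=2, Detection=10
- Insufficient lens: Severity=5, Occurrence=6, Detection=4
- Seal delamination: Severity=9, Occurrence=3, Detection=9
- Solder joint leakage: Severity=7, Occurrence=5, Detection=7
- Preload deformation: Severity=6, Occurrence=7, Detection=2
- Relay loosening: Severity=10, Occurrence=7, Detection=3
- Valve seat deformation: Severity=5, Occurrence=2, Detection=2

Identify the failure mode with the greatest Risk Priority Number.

Solder joint leakage

RPN = Severity × Occurrence × Detection:
  Gasket leakage: 8 × 1 × 5 = 40
  Rotor erosion: 3 × 2 × 10 = 60
  Insufficient lens: 5 × 6 × 4 = 120
  Seal delamination: 9 × 3 × 9 = 243
  Solder joint leakage: 7 × 5 × 7 = 245
  Preload deformation: 6 × 7 × 2 = 84
  Relay loosening: 10 × 7 × 3 = 210
  Valve seat deformation: 5 × 2 × 2 = 20
Highest RPN is 245 → Solder joint leakage.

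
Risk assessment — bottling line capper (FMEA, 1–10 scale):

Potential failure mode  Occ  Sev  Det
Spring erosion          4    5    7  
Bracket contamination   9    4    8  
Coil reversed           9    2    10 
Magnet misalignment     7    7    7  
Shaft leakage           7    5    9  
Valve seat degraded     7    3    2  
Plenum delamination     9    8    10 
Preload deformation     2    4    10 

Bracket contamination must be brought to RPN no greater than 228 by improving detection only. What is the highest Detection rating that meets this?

6

Bracket contamination: S=4, O=9, D=8 → current RPN = 288.
Fixed product = 36. Need 36 × D ≤ 228, so D ≤ 228/36 = 6.33.
Maximum integer Detection rating = 6 (gives RPN 216; D=7 would give 252 > 228).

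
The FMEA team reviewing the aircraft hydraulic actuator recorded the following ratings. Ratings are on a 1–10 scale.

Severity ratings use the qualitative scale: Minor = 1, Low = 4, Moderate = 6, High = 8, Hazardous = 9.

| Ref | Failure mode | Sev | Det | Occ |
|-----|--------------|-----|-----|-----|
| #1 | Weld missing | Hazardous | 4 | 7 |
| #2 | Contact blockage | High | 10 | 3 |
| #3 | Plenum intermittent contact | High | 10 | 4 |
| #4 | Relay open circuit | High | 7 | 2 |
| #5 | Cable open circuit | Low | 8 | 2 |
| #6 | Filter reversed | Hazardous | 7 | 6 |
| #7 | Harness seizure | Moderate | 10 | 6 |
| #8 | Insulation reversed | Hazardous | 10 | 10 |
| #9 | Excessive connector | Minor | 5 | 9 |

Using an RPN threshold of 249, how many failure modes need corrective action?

RPN = Severity × Occurrence × Detection:
  #1: 9 × 7 × 4 = 252
  #2: 8 × 3 × 10 = 240
  #3: 8 × 4 × 10 = 320
  #4: 8 × 2 × 7 = 112
  #5: 4 × 2 × 8 = 64
  #6: 9 × 6 × 7 = 378
  #7: 6 × 6 × 10 = 360
  #8: 9 × 10 × 10 = 900
  #9: 1 × 9 × 5 = 45
Modes with RPN ≥ 249: #1 (252), #3 (320), #6 (378), #7 (360), #8 (900) → 5.

5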